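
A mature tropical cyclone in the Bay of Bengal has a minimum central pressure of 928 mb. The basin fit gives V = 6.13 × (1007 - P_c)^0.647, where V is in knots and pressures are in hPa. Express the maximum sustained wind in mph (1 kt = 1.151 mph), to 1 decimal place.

ΔP = 1007 − 928 = 79 mb.
V ≈ 6.13 × 79^0.647 = 6.13 × 16.895 ≈ 103.568 kt.
103.568 × 1.151 ≈ 119.21 mph → 119.2 mph.

119.2 mph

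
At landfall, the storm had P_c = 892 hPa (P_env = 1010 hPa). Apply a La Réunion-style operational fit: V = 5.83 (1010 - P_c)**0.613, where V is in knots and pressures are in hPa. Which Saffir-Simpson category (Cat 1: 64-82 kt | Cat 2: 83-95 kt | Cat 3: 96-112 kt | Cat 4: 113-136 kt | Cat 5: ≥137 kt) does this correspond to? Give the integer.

ΔP = 1010 − 892 = 118 hPa.
V ≈ 5.83 × 118^0.613 = 5.83 × 18.62 ≈ 109 kt.
109 kt falls in the Category 3 band.

3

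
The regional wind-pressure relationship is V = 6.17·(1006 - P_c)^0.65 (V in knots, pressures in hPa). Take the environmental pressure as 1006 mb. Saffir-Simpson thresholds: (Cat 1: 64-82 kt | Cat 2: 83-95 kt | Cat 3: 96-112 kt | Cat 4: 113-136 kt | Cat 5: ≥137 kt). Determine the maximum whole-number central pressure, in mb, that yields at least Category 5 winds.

888 mb

Category 5 begins at V = 137 kt.
Required ΔP = (137/6.17)^(1/0.65) = 22.204^1.538 ≈ 117.88 mb.
P_c ≤ 1006 − 117.88 = 888.12, so the highest integer P_c is 888 mb.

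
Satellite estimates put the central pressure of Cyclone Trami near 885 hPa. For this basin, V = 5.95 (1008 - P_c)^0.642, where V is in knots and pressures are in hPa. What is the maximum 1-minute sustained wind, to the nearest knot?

ΔP = 1008 − 885 = 123 hPa.
123^0.642 ≈ 21.964.
V ≈ 5.95 × 21.964 ≈ 130.7 kt.

131 kt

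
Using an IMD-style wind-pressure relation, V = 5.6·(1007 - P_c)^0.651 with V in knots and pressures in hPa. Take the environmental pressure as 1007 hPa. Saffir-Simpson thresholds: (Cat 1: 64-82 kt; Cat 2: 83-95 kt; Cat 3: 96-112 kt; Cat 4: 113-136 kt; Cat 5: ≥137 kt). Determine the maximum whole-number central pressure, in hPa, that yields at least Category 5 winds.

Category 5 begins at V = 137 kt.
Required ΔP = (137/5.6)^(1/0.651) = 24.464^1.536 ≈ 135.81 hPa.
P_c ≤ 1007 − 135.81 = 871.19, so the highest integer P_c is 871 hPa.

871 hPa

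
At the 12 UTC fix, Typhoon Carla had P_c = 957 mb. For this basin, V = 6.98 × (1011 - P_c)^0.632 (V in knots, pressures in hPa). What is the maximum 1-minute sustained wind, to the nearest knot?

87 kt

ΔP = 1011 − 957 = 54 mb.
54^0.632 ≈ 12.442.
V ≈ 6.98 × 12.442 ≈ 86.8 kt.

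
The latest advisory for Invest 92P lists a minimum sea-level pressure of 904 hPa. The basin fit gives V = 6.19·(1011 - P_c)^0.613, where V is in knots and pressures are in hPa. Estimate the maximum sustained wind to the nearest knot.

ΔP = 1011 − 904 = 107 hPa.
107^0.613 ≈ 17.539.
V ≈ 6.19 × 17.539 ≈ 108.6 kt.

109 kt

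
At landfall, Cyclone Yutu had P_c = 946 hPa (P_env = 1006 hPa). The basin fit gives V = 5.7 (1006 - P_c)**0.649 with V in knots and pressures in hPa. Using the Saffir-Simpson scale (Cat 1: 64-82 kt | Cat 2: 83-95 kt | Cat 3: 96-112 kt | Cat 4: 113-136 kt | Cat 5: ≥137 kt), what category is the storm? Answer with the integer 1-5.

ΔP = 1006 − 946 = 60 hPa.
V ≈ 5.7 × 60^0.649 = 5.7 × 14.26 ≈ 81 kt.
81 kt falls in the Category 1 band.

1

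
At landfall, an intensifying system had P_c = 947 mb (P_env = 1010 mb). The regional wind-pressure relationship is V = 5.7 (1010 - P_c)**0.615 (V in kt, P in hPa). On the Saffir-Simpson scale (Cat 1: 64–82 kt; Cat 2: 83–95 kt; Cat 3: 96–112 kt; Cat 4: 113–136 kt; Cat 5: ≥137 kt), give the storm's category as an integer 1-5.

ΔP = 1010 − 947 = 63 mb.
V ≈ 5.7 × 63^0.615 = 5.7 × 12.78 ≈ 73 kt.
73 kt falls in the Category 1 band.

1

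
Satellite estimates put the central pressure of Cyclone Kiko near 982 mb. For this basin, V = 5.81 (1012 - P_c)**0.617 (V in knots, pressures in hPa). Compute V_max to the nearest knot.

47 kt

ΔP = 1012 − 982 = 30 mb.
30^0.617 ≈ 8.154.
V ≈ 5.81 × 8.154 ≈ 47.4 kt.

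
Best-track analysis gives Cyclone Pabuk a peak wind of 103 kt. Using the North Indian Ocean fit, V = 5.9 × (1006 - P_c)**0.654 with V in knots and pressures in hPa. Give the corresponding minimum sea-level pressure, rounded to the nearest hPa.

ΔP = (V / 5.9)^(1/0.654) = (103/5.9)^1.529.
103/5.9 = 17.458; 17.458^1.529 ≈ 79.26 hPa.
P_c = 1006 − 79.26 = 926.74 ≈ 927 hPa.

927 hPa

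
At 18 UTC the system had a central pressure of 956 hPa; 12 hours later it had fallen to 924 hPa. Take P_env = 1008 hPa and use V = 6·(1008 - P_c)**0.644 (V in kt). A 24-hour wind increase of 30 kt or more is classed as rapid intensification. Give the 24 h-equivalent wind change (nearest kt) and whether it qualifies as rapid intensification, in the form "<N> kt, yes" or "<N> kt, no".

55 kt, yes

V₁: ΔP = 52, V ≈ 6 × 52^0.644 ≈ 76.43 kt.
V₂: ΔP = 84, V ≈ 6 × 84^0.644 ≈ 104.08 kt.
ΔV over 12 h = 27.65 kt → 24 h equivalent = 27.65 × 24/12 ≈ 55.30 kt.
55 kt ≥ 30 kt ⇒ rapid intensification.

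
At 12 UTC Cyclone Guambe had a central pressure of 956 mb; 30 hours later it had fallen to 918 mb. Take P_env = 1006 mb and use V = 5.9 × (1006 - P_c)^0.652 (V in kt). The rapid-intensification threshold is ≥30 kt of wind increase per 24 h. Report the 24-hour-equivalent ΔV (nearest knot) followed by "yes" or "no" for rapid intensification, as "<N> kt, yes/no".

27 kt, no

V₁: ΔP = 50, V ≈ 5.9 × 50^0.652 ≈ 75.61 kt.
V₂: ΔP = 88, V ≈ 5.9 × 88^0.652 ≈ 109.31 kt.
ΔV over 30 h = 33.70 kt → 24 h equivalent = 33.70 × 24/30 ≈ 26.96 kt.
27 kt < 30 kt ⇒ not rapid intensification.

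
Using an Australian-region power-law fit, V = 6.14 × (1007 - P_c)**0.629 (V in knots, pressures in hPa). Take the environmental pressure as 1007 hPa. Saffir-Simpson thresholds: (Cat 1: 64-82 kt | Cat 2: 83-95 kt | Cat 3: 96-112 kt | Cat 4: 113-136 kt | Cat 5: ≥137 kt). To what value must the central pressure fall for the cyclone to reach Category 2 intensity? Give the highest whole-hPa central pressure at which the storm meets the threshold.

944 hPa

Category 2 begins at V = 83 kt.
Required ΔP = (83/6.14)^(1/0.629) = 13.518^1.590 ≈ 62.80 hPa.
P_c ≤ 1007 − 62.80 = 944.20, so the highest integer P_c is 944 hPa.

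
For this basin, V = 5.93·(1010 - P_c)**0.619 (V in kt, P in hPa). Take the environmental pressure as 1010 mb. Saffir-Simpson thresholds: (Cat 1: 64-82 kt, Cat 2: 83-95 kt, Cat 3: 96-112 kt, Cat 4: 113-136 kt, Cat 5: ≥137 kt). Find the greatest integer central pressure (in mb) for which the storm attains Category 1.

Category 1 begins at V = 64 kt.
Required ΔP = (64/5.93)^(1/0.619) = 10.793^1.616 ≈ 46.67 mb.
P_c ≤ 1010 − 46.67 = 963.33, so the highest integer P_c is 963 mb.

963 mb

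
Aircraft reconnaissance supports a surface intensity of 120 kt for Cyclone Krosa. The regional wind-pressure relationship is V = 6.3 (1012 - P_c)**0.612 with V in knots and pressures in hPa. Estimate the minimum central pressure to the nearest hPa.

ΔP = (V / 6.3)^(1/0.612) = (120/6.3)^1.634.
120/6.3 = 19.048; 19.048^1.634 ≈ 123.38 hPa.
P_c = 1012 − 123.38 = 888.62 ≈ 889 hPa.

889 hPa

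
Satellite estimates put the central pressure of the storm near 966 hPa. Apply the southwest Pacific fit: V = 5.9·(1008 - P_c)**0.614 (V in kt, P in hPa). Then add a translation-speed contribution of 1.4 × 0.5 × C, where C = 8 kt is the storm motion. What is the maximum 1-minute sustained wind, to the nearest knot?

ΔP = 1008 − 966 = 42 hPa.
42^0.614 ≈ 9.924.
V ≈ 5.9 × 9.924 ≈ 58.6 kt.
Translation term: 1.4 × 0.5 × 8 = 5.6 kt.
Corrected V ≈ 64.2 kt → 64 kt.

64 kt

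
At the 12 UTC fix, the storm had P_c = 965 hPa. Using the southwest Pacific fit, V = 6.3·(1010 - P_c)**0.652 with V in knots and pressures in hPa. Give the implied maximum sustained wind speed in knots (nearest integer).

75 kt

ΔP = 1010 − 965 = 45 hPa.
45^0.652 ≈ 11.965.
V ≈ 6.3 × 11.965 ≈ 75.4 kt.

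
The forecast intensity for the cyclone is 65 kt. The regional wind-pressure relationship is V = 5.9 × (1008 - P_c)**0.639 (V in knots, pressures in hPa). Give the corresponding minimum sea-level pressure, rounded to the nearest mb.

965 mb

ΔP = (V / 5.9)^(1/0.639) = (65/5.9)^1.565.
65/5.9 = 11.017; 11.017^1.565 ≈ 42.73 mb.
P_c = 1008 − 42.73 = 965.27 ≈ 965 mb.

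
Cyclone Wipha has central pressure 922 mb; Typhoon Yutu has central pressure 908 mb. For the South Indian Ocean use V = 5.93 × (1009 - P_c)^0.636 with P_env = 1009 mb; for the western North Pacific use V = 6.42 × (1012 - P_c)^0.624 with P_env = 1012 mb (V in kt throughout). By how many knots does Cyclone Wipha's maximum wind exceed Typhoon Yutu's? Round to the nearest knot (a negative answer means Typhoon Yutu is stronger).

-15 kt

Cyclone Wipha: ΔP = 87; V ≈ 5.93 × 87^0.636 ≈ 101.53 kt.
Typhoon Yutu: ΔP = 104; V ≈ 6.42 × 104^0.624 ≈ 116.46 kt.
Difference ≈ 101.53 − 116.46 = -14.93 → -15 kt.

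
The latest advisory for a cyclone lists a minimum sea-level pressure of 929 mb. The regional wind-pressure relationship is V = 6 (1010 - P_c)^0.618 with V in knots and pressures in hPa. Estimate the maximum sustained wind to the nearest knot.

ΔP = 1010 − 929 = 81 mb.
81^0.618 ≈ 15.116.
V ≈ 6 × 15.116 ≈ 90.7 kt.

91 kt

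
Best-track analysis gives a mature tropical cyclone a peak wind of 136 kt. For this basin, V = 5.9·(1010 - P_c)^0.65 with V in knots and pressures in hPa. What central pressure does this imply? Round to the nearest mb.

ΔP = (V / 5.9)^(1/0.65) = (136/5.9)^1.538.
136/5.9 = 23.051; 23.051^1.538 ≈ 124.87 mb.
P_c = 1010 − 124.87 = 885.13 ≈ 885 mb.

885 mb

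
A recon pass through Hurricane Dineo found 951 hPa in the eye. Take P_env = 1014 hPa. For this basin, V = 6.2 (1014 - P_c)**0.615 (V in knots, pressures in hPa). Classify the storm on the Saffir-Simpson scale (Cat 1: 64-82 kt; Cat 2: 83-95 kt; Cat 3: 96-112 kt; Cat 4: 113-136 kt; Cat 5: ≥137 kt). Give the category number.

ΔP = 1014 − 951 = 63 hPa.
V ≈ 6.2 × 63^0.615 = 6.2 × 12.78 ≈ 79 kt.
79 kt falls in the Category 1 band.

1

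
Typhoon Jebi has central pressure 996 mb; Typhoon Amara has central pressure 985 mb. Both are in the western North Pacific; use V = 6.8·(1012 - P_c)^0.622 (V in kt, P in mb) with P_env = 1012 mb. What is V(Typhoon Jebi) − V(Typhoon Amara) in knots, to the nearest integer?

Typhoon Jebi: ΔP = 16; V ≈ 6.8 × 16^0.622 ≈ 38.15 kt.
Typhoon Amara: ΔP = 27; V ≈ 6.8 × 27^0.622 ≈ 52.82 kt.
Difference ≈ 38.15 − 52.82 = -14.67 → -15 kt.

-15 kt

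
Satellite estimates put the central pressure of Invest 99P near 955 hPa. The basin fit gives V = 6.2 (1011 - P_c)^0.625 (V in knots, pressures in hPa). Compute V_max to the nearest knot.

77 kt

ΔP = 1011 − 955 = 56 hPa.
56^0.625 ≈ 12.377.
V ≈ 6.2 × 12.377 ≈ 76.7 kt.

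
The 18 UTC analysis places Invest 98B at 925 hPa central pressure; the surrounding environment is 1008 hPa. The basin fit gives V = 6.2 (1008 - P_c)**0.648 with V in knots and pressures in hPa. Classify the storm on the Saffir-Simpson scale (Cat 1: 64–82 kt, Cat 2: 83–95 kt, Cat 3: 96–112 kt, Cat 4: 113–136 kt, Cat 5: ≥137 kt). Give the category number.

ΔP = 1008 − 925 = 83 hPa.
V ≈ 6.2 × 83^0.648 = 6.2 × 17.52 ≈ 109 kt.
109 kt falls in the Category 3 band.

3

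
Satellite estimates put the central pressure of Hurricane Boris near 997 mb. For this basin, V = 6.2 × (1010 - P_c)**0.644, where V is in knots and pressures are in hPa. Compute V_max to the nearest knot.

ΔP = 1010 − 997 = 13 mb.
13^0.644 ≈ 5.217.
V ≈ 6.2 × 5.217 ≈ 32.3 kt.

32 kt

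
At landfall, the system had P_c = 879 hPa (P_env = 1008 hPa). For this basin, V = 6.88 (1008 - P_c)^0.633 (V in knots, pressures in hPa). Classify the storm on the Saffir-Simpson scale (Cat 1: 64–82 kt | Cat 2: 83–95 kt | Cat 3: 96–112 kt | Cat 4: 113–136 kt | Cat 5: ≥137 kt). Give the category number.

5

ΔP = 1008 − 879 = 129 hPa.
V ≈ 6.88 × 129^0.633 = 6.88 × 21.68 ≈ 149 kt.
149 kt falls in the Category 5 band.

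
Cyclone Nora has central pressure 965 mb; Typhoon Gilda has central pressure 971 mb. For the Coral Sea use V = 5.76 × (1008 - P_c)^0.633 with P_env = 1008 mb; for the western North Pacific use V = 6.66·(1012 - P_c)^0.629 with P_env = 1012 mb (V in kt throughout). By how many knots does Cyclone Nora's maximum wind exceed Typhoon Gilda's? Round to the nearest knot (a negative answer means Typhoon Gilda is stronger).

Cyclone Nora: ΔP = 43; V ≈ 5.76 × 43^0.633 ≈ 62.29 kt.
Typhoon Gilda: ΔP = 41; V ≈ 6.66 × 41^0.629 ≈ 68.85 kt.
Difference ≈ 62.29 − 68.85 = -6.56 → -7 kt.

-7 kt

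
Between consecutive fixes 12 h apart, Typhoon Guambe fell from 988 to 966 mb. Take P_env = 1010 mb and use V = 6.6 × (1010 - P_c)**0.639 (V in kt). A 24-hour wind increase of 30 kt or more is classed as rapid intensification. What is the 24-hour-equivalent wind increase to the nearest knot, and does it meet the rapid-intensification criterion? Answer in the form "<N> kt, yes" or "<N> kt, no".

V₁: ΔP = 22, V ≈ 6.6 × 22^0.639 ≈ 47.57 kt.
V₂: ΔP = 44, V ≈ 6.6 × 44^0.639 ≈ 74.08 kt.
ΔV over 12 h = 26.51 kt → 24 h equivalent = 26.51 × 24/12 ≈ 53.02 kt.
53 kt ≥ 30 kt ⇒ rapid intensification.

53 kt, yes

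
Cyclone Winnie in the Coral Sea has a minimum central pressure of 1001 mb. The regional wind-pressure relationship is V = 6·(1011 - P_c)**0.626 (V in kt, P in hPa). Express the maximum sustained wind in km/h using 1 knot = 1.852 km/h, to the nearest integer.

ΔP = 1011 − 1001 = 10 mb.
V ≈ 6 × 10^0.626 = 6 × 4.227 ≈ 25.360 kt.
25.360 × 1.852 ≈ 46.97 km/h → 47 km/h.

47 km/h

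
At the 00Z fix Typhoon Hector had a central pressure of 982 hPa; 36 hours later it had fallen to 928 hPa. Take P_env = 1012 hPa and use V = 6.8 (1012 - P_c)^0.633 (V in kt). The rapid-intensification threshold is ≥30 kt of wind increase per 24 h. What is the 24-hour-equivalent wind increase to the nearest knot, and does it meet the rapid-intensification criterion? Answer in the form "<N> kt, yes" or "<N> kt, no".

36 kt, yes

V₁: ΔP = 30, V ≈ 6.8 × 30^0.633 ≈ 58.55 kt.
V₂: ΔP = 84, V ≈ 6.8 × 84^0.633 ≈ 112.35 kt.
ΔV over 36 h = 53.80 kt → 24 h equivalent = 53.80 × 24/36 ≈ 35.87 kt.
36 kt ≥ 30 kt ⇒ rapid intensification.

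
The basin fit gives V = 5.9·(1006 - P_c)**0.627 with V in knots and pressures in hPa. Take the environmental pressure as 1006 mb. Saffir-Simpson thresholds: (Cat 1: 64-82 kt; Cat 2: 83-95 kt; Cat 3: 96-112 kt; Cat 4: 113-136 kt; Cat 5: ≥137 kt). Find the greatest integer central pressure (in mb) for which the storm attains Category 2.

938 mb

Category 2 begins at V = 83 kt.
Required ΔP = (83/5.9)^(1/0.627) = 14.068^1.595 ≈ 67.81 mb.
P_c ≤ 1006 − 67.81 = 938.19, so the highest integer P_c is 938 mb.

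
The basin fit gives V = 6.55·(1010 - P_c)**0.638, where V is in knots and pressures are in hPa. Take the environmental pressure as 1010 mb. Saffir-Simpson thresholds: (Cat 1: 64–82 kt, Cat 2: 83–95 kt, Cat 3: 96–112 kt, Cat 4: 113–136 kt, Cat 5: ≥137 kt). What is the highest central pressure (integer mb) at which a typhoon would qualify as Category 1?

Category 1 begins at V = 64 kt.
Required ΔP = (64/6.55)^(1/0.638) = 9.771^1.567 ≈ 35.61 mb.
P_c ≤ 1010 − 35.61 = 974.39, so the highest integer P_c is 974 mb.

974 mb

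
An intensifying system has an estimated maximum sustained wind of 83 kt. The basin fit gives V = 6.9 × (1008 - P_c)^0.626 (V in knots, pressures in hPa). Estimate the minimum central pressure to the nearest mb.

955 mb

ΔP = (V / 6.9)^(1/0.626) = (83/6.9)^1.597.
83/6.9 = 12.029; 12.029^1.597 ≈ 53.16 mb.
P_c = 1008 − 53.16 = 954.84 ≈ 955 mb.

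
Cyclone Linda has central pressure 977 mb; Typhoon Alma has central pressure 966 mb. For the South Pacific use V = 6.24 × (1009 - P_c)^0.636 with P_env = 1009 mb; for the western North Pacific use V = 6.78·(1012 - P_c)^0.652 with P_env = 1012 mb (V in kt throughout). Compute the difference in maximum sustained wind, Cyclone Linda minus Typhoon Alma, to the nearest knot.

-26 kt

Cyclone Linda: ΔP = 32; V ≈ 6.24 × 32^0.636 ≈ 56.55 kt.
Typhoon Alma: ΔP = 46; V ≈ 6.78 × 46^0.652 ≈ 82.29 kt.
Difference ≈ 56.55 − 82.29 = -25.74 → -26 kt.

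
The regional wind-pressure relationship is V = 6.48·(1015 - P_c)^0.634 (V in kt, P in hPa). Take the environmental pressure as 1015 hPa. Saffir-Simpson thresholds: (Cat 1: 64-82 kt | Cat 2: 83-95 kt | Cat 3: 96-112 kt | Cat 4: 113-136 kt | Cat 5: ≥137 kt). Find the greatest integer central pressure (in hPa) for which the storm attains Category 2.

959 hPa

Category 2 begins at V = 83 kt.
Required ΔP = (83/6.48)^(1/0.634) = 12.809^1.577 ≈ 55.83 hPa.
P_c ≤ 1015 − 55.83 = 959.17, so the highest integer P_c is 959 hPa.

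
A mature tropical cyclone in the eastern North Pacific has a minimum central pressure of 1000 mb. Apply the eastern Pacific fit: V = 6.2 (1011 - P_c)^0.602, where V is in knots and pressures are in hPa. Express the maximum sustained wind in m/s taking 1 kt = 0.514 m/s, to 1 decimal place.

13.5 m/s

ΔP = 1011 − 1000 = 11 mb.
V ≈ 6.2 × 11^0.602 = 6.2 × 4.236 ≈ 26.261 kt.
26.261 × 0.514 ≈ 13.50 m/s → 13.5 m/s.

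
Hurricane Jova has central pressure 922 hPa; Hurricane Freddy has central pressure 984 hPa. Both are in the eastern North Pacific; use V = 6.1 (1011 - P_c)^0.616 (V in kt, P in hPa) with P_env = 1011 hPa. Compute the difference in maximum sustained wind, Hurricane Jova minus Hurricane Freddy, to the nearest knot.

50 kt

Hurricane Jova: ΔP = 89; V ≈ 6.1 × 89^0.616 ≈ 96.86 kt.
Hurricane Freddy: ΔP = 27; V ≈ 6.1 × 27^0.616 ≈ 46.46 kt.
Difference ≈ 96.86 − 46.46 = 50.40 → 50 kt.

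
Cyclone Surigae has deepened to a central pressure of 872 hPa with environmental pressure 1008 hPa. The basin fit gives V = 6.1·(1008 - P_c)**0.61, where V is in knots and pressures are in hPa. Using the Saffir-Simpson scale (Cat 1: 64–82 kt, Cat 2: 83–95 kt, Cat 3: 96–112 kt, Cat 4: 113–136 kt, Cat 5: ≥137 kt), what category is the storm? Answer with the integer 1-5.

4

ΔP = 1008 − 872 = 136 hPa.
V ≈ 6.1 × 136^0.61 = 6.1 × 20.02 ≈ 122 kt.
122 kt falls in the Category 4 band.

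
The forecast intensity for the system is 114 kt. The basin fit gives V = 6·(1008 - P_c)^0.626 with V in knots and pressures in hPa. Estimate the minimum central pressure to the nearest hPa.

ΔP = (V / 6)^(1/0.626) = (114/6)^1.597.
114/6 = 19.000; 19.000^1.597 ≈ 110.34 hPa.
P_c = 1008 − 110.34 = 897.66 ≈ 898 hPa.

898 hPa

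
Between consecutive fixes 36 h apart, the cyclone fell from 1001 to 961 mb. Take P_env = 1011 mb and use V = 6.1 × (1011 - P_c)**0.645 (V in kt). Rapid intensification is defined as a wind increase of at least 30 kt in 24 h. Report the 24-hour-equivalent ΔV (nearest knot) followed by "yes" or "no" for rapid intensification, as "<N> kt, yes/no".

V₁: ΔP = 10, V ≈ 6.1 × 10^0.645 ≈ 26.94 kt.
V₂: ΔP = 50, V ≈ 6.1 × 50^0.645 ≈ 76.06 kt.
ΔV over 36 h = 49.12 kt → 24 h equivalent = 49.12 × 24/36 ≈ 32.75 kt.
33 kt ≥ 30 kt ⇒ rapid intensification.

33 kt, yes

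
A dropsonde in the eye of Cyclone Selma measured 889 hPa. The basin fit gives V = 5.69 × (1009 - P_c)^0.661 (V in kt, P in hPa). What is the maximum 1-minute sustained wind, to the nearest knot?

ΔP = 1009 − 889 = 120 hPa.
120^0.661 ≈ 23.678.
V ≈ 5.69 × 23.678 ≈ 134.7 kt.

135 kt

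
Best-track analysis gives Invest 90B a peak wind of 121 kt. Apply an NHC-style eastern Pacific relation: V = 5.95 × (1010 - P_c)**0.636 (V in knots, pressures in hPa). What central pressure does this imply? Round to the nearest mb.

ΔP = (V / 5.95)^(1/0.636) = (121/5.95)^1.572.
121/5.95 = 20.336; 20.336^1.572 ≈ 114.03 mb.
P_c = 1010 − 114.03 = 895.97 ≈ 896 mb.

896 mb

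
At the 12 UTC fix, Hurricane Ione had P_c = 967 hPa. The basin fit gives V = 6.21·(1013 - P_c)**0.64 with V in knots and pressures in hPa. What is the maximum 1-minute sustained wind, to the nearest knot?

ΔP = 1013 − 967 = 46 hPa.
46^0.64 ≈ 11.592.
V ≈ 6.21 × 11.592 ≈ 72.0 kt.

72 kt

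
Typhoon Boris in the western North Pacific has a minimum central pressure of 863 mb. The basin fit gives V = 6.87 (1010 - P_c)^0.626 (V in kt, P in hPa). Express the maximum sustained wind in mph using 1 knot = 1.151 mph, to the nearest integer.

ΔP = 1010 − 863 = 147 mb.
V ≈ 6.87 × 147^0.626 = 6.87 × 22.737 ≈ 156.206 kt.
156.206 × 1.151 ≈ 179.79 mph → 180 mph.

180 mph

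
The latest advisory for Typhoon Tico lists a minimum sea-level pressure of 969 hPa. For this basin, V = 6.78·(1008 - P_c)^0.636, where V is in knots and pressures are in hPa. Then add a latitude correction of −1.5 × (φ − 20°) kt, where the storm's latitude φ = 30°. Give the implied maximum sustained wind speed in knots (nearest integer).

55 kt

ΔP = 1008 − 969 = 39 hPa.
39^0.636 ≈ 10.278.
V ≈ 6.78 × 10.278 ≈ 69.7 kt.
Latitude correction: −1.5 × (30 − 20) = -15 kt.
Corrected V ≈ 54.7 kt → 55 kt.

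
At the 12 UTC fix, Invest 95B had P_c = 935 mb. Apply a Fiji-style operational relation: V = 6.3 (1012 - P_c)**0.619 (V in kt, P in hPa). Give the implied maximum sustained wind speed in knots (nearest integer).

ΔP = 1012 − 935 = 77 mb.
77^0.619 ≈ 14.714.
V ≈ 6.3 × 14.714 ≈ 92.7 kt.

93 kt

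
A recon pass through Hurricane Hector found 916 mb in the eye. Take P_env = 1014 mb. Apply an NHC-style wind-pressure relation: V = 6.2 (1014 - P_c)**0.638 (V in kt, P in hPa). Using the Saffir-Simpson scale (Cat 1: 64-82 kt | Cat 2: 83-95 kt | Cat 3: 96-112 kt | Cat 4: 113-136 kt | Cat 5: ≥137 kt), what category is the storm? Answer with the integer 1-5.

ΔP = 1014 − 916 = 98 mb.
V ≈ 6.2 × 98^0.638 = 6.2 × 18.64 ≈ 116 kt.
116 kt falls in the Category 4 band.

4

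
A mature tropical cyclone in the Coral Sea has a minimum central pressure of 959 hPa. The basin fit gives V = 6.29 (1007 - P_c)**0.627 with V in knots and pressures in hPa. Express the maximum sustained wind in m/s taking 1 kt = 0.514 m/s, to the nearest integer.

37 m/s

ΔP = 1007 − 959 = 48 hPa.
V ≈ 6.29 × 48^0.627 = 6.29 × 11.328 ≈ 71.251 kt.
71.251 × 0.514 ≈ 36.62 m/s → 37 m/s.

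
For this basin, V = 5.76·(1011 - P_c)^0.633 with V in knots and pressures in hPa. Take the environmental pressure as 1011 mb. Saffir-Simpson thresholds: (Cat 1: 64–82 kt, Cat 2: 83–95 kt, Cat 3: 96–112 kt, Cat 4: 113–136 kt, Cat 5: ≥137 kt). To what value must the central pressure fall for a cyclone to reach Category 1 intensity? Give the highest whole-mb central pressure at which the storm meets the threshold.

Category 1 begins at V = 64 kt.
Required ΔP = (64/5.76)^(1/0.633) = 11.111^1.580 ≈ 44.88 mb.
P_c ≤ 1011 − 44.88 = 966.12, so the highest integer P_c is 966 mb.

966 mb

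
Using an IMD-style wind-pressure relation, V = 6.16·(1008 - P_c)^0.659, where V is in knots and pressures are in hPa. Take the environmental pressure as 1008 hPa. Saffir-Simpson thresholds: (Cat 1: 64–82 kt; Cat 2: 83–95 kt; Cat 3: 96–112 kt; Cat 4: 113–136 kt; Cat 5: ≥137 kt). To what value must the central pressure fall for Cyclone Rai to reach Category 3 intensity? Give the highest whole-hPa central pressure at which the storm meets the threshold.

Category 3 begins at V = 96 kt.
Required ΔP = (96/6.16)^(1/0.659) = 15.584^1.517 ≈ 64.54 hPa.
P_c ≤ 1008 − 64.54 = 943.46, so the highest integer P_c is 943 hPa.

943 hPa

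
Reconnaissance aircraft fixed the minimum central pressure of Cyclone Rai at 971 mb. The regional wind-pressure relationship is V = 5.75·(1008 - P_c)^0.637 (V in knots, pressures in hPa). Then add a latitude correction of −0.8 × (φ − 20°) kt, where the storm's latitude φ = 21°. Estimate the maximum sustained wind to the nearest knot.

ΔP = 1008 − 971 = 37 mb.
37^0.637 ≈ 9.976.
V ≈ 5.75 × 9.976 ≈ 57.4 kt.
Latitude correction: −0.8 × (21 − 20) = -0.8 kt.
Corrected V ≈ 56.6 kt → 57 kt.

57 kt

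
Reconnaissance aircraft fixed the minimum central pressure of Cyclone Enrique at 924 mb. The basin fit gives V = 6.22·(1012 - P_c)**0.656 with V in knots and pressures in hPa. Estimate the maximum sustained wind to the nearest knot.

117 kt

ΔP = 1012 − 924 = 88 mb.
88^0.656 ≈ 18.862.
V ≈ 6.22 × 18.862 ≈ 117.3 kt.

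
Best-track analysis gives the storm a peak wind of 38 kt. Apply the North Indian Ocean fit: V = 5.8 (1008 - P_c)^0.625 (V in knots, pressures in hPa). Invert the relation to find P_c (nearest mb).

ΔP = (V / 5.8)^(1/0.625) = (38/5.8)^1.600.
38/5.8 = 6.552; 6.552^1.600 ≈ 20.24 mb.
P_c = 1008 − 20.24 = 987.76 ≈ 988 mb.

988 mb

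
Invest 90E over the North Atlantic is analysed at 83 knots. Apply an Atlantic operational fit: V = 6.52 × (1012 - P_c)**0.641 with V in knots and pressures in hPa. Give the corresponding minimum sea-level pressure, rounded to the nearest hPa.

ΔP = (V / 6.52)^(1/0.641) = (83/6.52)^1.560.
83/6.52 = 12.730; 12.730^1.560 ≈ 52.92 hPa.
P_c = 1012 − 52.92 = 959.08 ≈ 959 hPa.

959 hPa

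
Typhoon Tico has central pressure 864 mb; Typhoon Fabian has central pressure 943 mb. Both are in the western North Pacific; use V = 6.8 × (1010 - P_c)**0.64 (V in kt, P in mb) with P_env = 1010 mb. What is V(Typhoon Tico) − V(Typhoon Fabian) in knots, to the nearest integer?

65 kt

Typhoon Tico: ΔP = 146; V ≈ 6.8 × 146^0.64 ≈ 165.08 kt.
Typhoon Fabian: ΔP = 67; V ≈ 6.8 × 67^0.64 ≈ 100.28 kt.
Difference ≈ 165.08 − 100.28 = 64.80 → 65 kt.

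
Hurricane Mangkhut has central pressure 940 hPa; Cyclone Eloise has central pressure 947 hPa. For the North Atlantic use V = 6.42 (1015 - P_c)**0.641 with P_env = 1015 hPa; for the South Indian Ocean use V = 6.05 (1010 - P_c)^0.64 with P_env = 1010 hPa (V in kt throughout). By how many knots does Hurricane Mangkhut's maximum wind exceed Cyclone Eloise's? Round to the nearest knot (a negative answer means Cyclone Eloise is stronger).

16 kt

Hurricane Mangkhut: ΔP = 75; V ≈ 6.42 × 75^0.641 ≈ 102.20 kt.
Cyclone Eloise: ΔP = 63; V ≈ 6.05 × 63^0.64 ≈ 85.77 kt.
Difference ≈ 102.20 − 85.77 = 16.43 → 16 kt.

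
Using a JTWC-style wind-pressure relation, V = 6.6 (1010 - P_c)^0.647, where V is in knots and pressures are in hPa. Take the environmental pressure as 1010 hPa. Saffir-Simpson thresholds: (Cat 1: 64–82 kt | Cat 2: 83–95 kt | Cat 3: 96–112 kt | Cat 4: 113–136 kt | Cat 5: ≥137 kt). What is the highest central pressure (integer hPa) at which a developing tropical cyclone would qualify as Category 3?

Category 3 begins at V = 96 kt.
Required ΔP = (96/6.6)^(1/0.647) = 14.545^1.546 ≈ 62.68 hPa.
P_c ≤ 1010 − 62.68 = 947.32, so the highest integer P_c is 947 hPa.

947 hPa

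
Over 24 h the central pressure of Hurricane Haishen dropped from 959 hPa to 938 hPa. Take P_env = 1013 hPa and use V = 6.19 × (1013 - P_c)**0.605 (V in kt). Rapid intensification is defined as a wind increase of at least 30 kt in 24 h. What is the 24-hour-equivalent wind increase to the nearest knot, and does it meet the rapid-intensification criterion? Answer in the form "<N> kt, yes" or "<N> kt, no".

15 kt, no

V₁: ΔP = 54, V ≈ 6.19 × 54^0.605 ≈ 69.15 kt.
V₂: ΔP = 75, V ≈ 6.19 × 75^0.605 ≈ 84.35 kt.
ΔV over 24 h = 15.20 kt → 24 h equivalent = 15.20 × 24/24 ≈ 15.20 kt.
15 kt < 30 kt ⇒ not rapid intensification.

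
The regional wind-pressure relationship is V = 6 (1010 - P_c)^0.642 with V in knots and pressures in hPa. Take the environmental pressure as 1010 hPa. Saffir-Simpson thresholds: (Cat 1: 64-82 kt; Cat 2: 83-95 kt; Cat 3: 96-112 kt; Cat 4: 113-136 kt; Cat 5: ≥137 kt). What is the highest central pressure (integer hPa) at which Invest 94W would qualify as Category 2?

950 hPa

Category 2 begins at V = 83 kt.
Required ΔP = (83/6)^(1/0.642) = 13.833^1.558 ≈ 59.86 hPa.
P_c ≤ 1010 − 59.86 = 950.14, so the highest integer P_c is 950 hPa.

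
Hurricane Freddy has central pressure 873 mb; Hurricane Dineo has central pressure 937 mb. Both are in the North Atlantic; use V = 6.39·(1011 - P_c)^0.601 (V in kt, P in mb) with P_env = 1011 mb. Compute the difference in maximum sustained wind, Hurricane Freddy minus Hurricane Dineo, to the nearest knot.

Hurricane Freddy: ΔP = 138; V ≈ 6.39 × 138^0.601 ≈ 123.47 kt.
Hurricane Dineo: ΔP = 74; V ≈ 6.39 × 74^0.601 ≈ 84.90 kt.
Difference ≈ 123.47 − 84.90 = 38.57 → 39 kt.

39 kt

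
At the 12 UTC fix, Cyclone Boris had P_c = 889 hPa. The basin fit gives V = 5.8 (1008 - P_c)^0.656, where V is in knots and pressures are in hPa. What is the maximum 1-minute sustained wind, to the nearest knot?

ΔP = 1008 − 889 = 119 hPa.
119^0.656 ≈ 22.991.
V ≈ 5.8 × 22.991 ≈ 133.3 kt.

133 kt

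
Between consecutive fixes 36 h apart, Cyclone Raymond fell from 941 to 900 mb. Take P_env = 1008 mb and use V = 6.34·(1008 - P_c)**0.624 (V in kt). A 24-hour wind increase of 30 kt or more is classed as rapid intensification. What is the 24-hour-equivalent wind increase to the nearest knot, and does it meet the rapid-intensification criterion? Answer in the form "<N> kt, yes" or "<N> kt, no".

V₁: ΔP = 67, V ≈ 6.34 × 67^0.624 ≈ 87.41 kt.
V₂: ΔP = 108, V ≈ 6.34 × 108^0.624 ≈ 117.75 kt.
ΔV over 36 h = 30.34 kt → 24 h equivalent = 30.34 × 24/36 ≈ 20.23 kt.
20 kt < 30 kt ⇒ not rapid intensification.

20 kt, no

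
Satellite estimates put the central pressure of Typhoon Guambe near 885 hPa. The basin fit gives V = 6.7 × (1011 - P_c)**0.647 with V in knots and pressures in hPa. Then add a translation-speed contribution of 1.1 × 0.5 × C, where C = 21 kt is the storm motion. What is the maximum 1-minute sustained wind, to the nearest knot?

ΔP = 1011 − 885 = 126 hPa.
126^0.647 ≈ 22.853.
V ≈ 6.7 × 22.853 ≈ 153.1 kt.
Translation term: 1.1 × 0.5 × 21 = 11.55 kt.
Corrected V ≈ 164.65 kt → 165 kt.

165 kt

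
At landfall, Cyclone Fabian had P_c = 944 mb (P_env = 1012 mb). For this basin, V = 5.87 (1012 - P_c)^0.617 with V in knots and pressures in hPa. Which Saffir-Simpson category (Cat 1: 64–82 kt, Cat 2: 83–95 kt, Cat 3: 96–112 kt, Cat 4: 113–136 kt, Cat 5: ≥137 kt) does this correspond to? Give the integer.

1

ΔP = 1012 − 944 = 68 mb.
V ≈ 5.87 × 68^0.617 = 5.87 × 13.51 ≈ 79 kt.
79 kt falls in the Category 1 band.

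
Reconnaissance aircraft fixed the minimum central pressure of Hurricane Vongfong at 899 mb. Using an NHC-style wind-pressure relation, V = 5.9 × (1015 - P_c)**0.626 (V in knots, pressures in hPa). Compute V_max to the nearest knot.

116 kt

ΔP = 1015 − 899 = 116 mb.
116^0.626 ≈ 19.604.
V ≈ 5.9 × 19.604 ≈ 115.7 kt.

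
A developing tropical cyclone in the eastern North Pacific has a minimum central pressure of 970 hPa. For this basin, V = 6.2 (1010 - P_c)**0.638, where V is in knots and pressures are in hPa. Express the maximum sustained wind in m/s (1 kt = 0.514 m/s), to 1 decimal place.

33.5 m/s

ΔP = 1010 − 970 = 40 hPa.
V ≈ 6.2 × 40^0.638 = 6.2 × 10.522 ≈ 65.239 kt.
65.239 × 0.514 ≈ 33.53 m/s → 33.5 m/s.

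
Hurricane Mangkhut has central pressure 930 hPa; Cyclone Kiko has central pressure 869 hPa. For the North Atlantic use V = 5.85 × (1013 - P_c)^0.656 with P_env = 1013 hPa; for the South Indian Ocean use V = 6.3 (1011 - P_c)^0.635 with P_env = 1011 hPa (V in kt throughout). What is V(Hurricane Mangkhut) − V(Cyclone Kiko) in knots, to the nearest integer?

Hurricane Mangkhut: ΔP = 83; V ≈ 5.85 × 83^0.656 ≈ 106.19 kt.
Cyclone Kiko: ΔP = 142; V ≈ 6.3 × 142^0.635 ≈ 146.57 kt.
Difference ≈ 106.19 − 146.57 = -40.38 → -40 kt.

-40 kt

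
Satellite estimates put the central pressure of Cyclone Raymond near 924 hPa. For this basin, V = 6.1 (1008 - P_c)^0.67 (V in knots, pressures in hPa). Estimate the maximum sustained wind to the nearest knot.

ΔP = 1008 − 924 = 84 hPa.
84^0.67 ≈ 19.466.
V ≈ 6.1 × 19.466 ≈ 118.7 kt.

119 kt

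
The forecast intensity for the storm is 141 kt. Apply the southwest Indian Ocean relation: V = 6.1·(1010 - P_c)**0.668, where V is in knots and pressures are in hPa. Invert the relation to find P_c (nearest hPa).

900 hPa

ΔP = (V / 6.1)^(1/0.668) = (141/6.1)^1.497.
141/6.1 = 23.115; 23.115^1.497 ≈ 110.09 hPa.
P_c = 1010 − 110.09 = 899.91 ≈ 900 hPa.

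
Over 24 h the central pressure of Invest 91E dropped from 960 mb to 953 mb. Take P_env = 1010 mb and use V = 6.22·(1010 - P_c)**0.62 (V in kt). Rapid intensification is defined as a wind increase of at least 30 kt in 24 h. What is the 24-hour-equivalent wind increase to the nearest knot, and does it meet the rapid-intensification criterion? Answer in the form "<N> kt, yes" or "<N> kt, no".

V₁: ΔP = 50, V ≈ 6.22 × 50^0.62 ≈ 70.33 kt.
V₂: ΔP = 57, V ≈ 6.22 × 57^0.62 ≈ 76.28 kt.
ΔV over 24 h = 5.95 kt → 24 h equivalent = 5.95 × 24/24 ≈ 5.95 kt.
6 kt < 30 kt ⇒ not rapid intensification.

6 kt, no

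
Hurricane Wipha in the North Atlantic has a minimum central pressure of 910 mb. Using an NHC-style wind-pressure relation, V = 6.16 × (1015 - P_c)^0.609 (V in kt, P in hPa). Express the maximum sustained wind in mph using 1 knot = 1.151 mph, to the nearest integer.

121 mph

ΔP = 1015 − 910 = 105 mb.
V ≈ 6.16 × 105^0.609 = 6.16 × 17.018 ≈ 104.830 kt.
104.830 × 1.151 ≈ 120.66 mph → 121 mph.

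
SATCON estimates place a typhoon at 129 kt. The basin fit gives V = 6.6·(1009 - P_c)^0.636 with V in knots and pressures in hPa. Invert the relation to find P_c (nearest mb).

ΔP = (V / 6.6)^(1/0.636) = (129/6.6)^1.572.
129/6.6 = 19.545; 19.545^1.572 ≈ 107.14 mb.
P_c = 1009 − 107.14 = 901.86 ≈ 902 mb.

902 mb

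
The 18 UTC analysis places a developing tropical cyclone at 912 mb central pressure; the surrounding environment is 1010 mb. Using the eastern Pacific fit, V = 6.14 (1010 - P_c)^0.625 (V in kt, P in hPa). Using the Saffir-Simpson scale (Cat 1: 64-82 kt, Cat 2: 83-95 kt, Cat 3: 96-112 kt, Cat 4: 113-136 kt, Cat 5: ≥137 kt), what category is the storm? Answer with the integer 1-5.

3

ΔP = 1010 − 912 = 98 mb.
V ≈ 6.14 × 98^0.625 = 6.14 × 17.56 ≈ 108 kt.
108 kt falls in the Category 3 band.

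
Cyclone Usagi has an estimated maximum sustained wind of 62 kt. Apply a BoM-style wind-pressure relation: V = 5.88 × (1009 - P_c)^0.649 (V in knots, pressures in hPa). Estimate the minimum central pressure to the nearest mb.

ΔP = (V / 5.88)^(1/0.649) = (62/5.88)^1.541.
62/5.88 = 10.544; 10.544^1.541 ≈ 37.70 mb.
P_c = 1009 − 37.70 = 971.30 ≈ 971 mb.

971 mb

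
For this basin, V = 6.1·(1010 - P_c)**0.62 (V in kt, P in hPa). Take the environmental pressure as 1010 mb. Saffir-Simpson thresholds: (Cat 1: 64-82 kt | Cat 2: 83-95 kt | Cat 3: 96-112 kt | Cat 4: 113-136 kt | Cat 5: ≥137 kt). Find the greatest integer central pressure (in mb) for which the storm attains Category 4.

Category 4 begins at V = 113 kt.
Required ΔP = (113/6.1)^(1/0.62) = 18.525^1.613 ≈ 110.86 mb.
P_c ≤ 1010 − 110.86 = 899.14, so the highest integer P_c is 899 mb.

899 mb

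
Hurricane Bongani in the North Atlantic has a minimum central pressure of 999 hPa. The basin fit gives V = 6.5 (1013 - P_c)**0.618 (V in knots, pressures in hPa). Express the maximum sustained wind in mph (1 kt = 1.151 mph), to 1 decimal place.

ΔP = 1013 − 999 = 14 hPa.
V ≈ 6.5 × 14^0.618 = 6.5 × 5.109 ≈ 33.206 kt.
33.206 × 1.151 ≈ 38.22 mph → 38.2 mph.

38.2 mph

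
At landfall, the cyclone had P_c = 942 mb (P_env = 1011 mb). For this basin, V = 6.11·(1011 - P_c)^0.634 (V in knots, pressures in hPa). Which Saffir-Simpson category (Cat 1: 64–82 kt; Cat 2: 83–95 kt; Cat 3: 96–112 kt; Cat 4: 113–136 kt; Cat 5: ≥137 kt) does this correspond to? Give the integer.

2

ΔP = 1011 − 942 = 69 mb.
V ≈ 6.11 × 69^0.634 = 6.11 × 14.65 ≈ 90 kt.
90 kt falls in the Category 2 band.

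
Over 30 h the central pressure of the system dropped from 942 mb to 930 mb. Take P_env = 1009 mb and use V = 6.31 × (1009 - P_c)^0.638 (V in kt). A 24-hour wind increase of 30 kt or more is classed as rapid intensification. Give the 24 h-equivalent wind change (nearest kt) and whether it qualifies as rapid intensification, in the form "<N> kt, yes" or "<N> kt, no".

8 kt, no

V₁: ΔP = 67, V ≈ 6.31 × 67^0.638 ≈ 92.27 kt.
V₂: ΔP = 79, V ≈ 6.31 × 79^0.638 ≈ 102.50 kt.
ΔV over 30 h = 10.23 kt → 24 h equivalent = 10.23 × 24/30 ≈ 8.18 kt.
8 kt < 30 kt ⇒ not rapid intensification.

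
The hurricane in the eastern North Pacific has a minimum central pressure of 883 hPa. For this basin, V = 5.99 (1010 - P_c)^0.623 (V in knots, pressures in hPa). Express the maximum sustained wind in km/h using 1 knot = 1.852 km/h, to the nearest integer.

227 km/h

ΔP = 1010 − 883 = 127 hPa.
V ≈ 5.99 × 127^0.623 = 5.99 × 20.449 ≈ 122.489 kt.
122.489 × 1.852 ≈ 226.85 km/h → 227 km/h.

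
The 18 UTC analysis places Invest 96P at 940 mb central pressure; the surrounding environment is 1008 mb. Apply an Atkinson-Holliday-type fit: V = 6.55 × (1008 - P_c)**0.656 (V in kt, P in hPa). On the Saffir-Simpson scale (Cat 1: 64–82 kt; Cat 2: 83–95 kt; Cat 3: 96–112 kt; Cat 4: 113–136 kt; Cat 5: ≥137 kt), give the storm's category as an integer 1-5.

ΔP = 1008 − 940 = 68 mb.
V ≈ 6.55 × 68^0.656 = 6.55 × 15.93 ≈ 104 kt.
104 kt falls in the Category 3 band.

3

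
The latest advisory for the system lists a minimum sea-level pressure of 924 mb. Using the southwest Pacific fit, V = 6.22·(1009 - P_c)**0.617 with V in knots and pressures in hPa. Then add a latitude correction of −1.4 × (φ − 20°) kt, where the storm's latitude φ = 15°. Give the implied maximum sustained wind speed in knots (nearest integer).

ΔP = 1009 − 924 = 85 mb.
85^0.617 ≈ 15.504.
V ≈ 6.22 × 15.504 ≈ 96.4 kt.
Latitude correction: −1.4 × (15 − 20) = 7 kt.
Corrected V ≈ 103.4 kt → 103 kt.

103 kt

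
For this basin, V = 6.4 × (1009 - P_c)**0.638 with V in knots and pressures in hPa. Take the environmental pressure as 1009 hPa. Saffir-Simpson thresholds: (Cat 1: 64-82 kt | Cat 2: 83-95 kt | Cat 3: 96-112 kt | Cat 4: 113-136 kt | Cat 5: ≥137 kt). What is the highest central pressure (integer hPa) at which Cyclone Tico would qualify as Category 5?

Category 5 begins at V = 137 kt.
Required ΔP = (137/6.4)^(1/0.638) = 21.406^1.567 ≈ 121.76 hPa.
P_c ≤ 1009 − 121.76 = 887.24, so the highest integer P_c is 887 hPa.

887 hPa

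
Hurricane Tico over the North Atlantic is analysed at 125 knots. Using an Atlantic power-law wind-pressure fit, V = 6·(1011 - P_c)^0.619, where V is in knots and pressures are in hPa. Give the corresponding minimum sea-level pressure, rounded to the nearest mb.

ΔP = (V / 6)^(1/0.619) = (125/6)^1.616.
125/6 = 20.833; 20.833^1.616 ≈ 135.04 mb.
P_c = 1011 − 135.04 = 875.96 ≈ 876 mb.

876 mb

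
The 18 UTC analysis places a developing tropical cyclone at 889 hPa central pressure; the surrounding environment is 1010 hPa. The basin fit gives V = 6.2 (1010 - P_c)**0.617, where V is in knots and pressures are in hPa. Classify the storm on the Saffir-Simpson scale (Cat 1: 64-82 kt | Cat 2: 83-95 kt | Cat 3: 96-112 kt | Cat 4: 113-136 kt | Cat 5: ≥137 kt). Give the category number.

ΔP = 1010 − 889 = 121 hPa.
V ≈ 6.2 × 121^0.617 = 6.2 × 19.28 ≈ 120 kt.
120 kt falls in the Category 4 band.

4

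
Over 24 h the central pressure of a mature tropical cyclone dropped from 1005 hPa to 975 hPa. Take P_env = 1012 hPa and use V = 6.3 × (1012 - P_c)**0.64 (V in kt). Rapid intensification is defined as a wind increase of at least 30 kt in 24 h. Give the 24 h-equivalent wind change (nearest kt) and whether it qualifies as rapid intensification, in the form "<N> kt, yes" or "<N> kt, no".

42 kt, yes

V₁: ΔP = 7, V ≈ 6.3 × 7^0.64 ≈ 21.89 kt.
V₂: ΔP = 37, V ≈ 6.3 × 37^0.64 ≈ 63.53 kt.
ΔV over 24 h = 41.64 kt → 24 h equivalent = 41.64 × 24/24 ≈ 41.64 kt.
42 kt ≥ 30 kt ⇒ rapid intensification.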